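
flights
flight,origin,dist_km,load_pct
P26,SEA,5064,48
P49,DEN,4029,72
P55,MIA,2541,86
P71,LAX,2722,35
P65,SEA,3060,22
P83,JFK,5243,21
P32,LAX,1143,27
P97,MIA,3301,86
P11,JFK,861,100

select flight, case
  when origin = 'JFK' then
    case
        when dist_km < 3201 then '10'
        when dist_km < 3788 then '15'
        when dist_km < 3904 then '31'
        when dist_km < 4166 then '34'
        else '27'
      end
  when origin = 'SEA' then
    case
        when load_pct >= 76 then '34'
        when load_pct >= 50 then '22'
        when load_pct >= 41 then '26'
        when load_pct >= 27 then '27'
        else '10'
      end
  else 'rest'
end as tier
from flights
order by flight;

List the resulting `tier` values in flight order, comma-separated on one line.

10, 26, rest, rest, rest, 10, rest, 27, rest

flight=P11: origin='JFK' → inner[dist_km < 3201] → 10
flight=P26: origin='SEA' → inner[load_pct >= 41] → 26
flight=P32: origin='LAX' → outer ELSE → rest
flight=P49: origin='DEN' → outer ELSE → rest
flight=P55: origin='MIA' → outer ELSE → rest
flight=P65: origin='SEA' → inner[ELSE] → 10
flight=P71: origin='LAX' → outer ELSE → rest
flight=P83: origin='JFK' → inner[ELSE] → 27
flight=P97: origin='MIA' → outer ELSE → rest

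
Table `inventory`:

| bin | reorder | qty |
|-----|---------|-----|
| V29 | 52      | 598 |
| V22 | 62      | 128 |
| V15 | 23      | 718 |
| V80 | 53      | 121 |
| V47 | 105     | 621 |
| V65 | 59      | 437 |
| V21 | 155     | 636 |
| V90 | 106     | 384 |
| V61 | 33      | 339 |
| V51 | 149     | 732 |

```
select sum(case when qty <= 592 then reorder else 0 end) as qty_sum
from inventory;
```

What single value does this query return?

bin=V29: ✗
bin=V22: ✓ → 62
bin=V15: ✗
bin=V80: ✓ → 53
bin=V47: ✗
bin=V65: ✓ → 59
bin=V21: ✗
bin=V90: ✓ → 106
bin=V61: ✓ → 33
bin=V51: ✗
qty_sum = 62 + 53 + 59 + 106 + 33 = 313

313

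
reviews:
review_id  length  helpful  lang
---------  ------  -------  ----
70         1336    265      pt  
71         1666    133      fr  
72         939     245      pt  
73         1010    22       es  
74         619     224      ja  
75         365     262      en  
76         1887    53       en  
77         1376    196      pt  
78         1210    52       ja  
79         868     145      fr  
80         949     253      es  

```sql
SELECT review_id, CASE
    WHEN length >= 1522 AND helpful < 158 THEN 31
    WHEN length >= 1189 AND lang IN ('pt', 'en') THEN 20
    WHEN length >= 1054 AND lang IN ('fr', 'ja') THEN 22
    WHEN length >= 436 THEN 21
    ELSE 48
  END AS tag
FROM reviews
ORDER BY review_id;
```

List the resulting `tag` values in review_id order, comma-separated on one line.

20, 31, 21, 21, 21, 48, 31, 20, 22, 21, 21

review_id=70: length >= 1189 AND lang IN ('pt', 'en') → 20
review_id=71: length >= 1522 AND helpful < 158 → 31
review_id=72: length >= 436 → 21
review_id=73: length >= 436 → 21
review_id=74: length >= 436 → 21
review_id=75: ELSE → 48
review_id=76: length >= 1522 AND helpful < 158 → 31
review_id=77: length >= 1189 AND lang IN ('pt', 'en') → 20
review_id=78: length >= 1054 AND lang IN ('fr', 'ja') → 22
review_id=79: length >= 436 → 21
review_id=80: length >= 436 → 21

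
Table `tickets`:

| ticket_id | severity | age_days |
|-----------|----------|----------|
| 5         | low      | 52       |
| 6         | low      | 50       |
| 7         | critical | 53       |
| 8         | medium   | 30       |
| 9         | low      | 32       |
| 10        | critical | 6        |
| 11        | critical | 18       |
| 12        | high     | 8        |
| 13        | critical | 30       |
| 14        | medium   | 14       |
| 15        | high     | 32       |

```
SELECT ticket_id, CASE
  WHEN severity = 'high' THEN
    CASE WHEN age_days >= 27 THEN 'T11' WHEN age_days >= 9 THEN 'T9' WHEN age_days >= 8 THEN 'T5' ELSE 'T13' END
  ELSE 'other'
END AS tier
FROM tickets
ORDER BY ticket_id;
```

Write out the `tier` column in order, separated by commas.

other, other, other, other, other, other, other, T5, other, other, T11

ticket_id=5: severity='low' → outer ELSE → other
ticket_id=6: severity='low' → outer ELSE → other
ticket_id=7: severity='critical' → outer ELSE → other
ticket_id=8: severity='medium' → outer ELSE → other
ticket_id=9: severity='low' → outer ELSE → other
ticket_id=10: severity='critical' → outer ELSE → other
ticket_id=11: severity='critical' → outer ELSE → other
ticket_id=12: severity='high' → inner[age_days >= 8] → T5
ticket_id=13: severity='critical' → outer ELSE → other
ticket_id=14: severity='medium' → outer ELSE → other
ticket_id=15: severity='high' → inner[age_days >= 27] → T11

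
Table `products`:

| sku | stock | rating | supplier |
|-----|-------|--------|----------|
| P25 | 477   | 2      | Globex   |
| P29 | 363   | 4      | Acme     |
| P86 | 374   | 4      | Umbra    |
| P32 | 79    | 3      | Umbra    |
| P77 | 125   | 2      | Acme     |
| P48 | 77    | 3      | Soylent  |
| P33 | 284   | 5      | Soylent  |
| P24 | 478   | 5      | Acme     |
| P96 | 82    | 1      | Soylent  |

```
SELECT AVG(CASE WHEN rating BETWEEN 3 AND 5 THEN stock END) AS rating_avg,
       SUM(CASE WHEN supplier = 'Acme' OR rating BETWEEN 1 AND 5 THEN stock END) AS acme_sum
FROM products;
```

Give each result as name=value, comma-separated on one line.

rating_avg=275.8333333333, acme_sum=2339

[rating_avg: rating BETWEEN 3 AND 5]
sku=P25: ✗
sku=P29: ✓ → 363
sku=P86: ✓ → 374
sku=P32: ✓ → 79
sku=P77: ✗
sku=P48: ✓ → 77
sku=P33: ✓ → 284
sku=P24: ✓ → 478
sku=P96: ✗
rating_avg = (363 + 374 + 79 + 77 + 284 + 478) / 6 = 275.8333333333
—
[acme_sum: supplier = 'Acme' OR rating BETWEEN 1 AND 5]
sku=P25: ✓ → 477
sku=P29: ✓ → 363
sku=P86: ✓ → 374
sku=P32: ✓ → 79
sku=P77: ✓ → 125
sku=P48: ✓ → 77
sku=P33: ✓ → 284
sku=P24: ✓ → 478
sku=P96: ✓ → 82
acme_sum = 477 + 363 + 374 + 79 + 125 + 77 + 284 + 478 + 82 = 2339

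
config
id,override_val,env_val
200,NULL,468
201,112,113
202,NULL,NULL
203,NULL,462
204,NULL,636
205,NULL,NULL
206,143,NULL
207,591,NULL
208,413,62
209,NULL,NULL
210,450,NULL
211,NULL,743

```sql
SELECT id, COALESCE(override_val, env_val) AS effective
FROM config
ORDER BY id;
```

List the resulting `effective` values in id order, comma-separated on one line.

id=200: override_val=NULL, env_val=468 → 468
id=201: override_val=112 → 112
id=202: override_val=NULL, env_val=NULL (all NULL) → NULL
id=203: override_val=NULL, env_val=462 → 462
id=204: override_val=NULL, env_val=636 → 636
id=205: override_val=NULL, env_val=NULL (all NULL) → NULL
id=206: override_val=143 → 143
id=207: override_val=591 → 591
id=208: override_val=413 → 413
id=209: override_val=NULL, env_val=NULL (all NULL) → NULL
id=210: override_val=450 → 450
id=211: override_val=NULL, env_val=743 → 743

468, 112, NULL, 462, 636, NULL, 143, 591, 413, NULL, 450, 743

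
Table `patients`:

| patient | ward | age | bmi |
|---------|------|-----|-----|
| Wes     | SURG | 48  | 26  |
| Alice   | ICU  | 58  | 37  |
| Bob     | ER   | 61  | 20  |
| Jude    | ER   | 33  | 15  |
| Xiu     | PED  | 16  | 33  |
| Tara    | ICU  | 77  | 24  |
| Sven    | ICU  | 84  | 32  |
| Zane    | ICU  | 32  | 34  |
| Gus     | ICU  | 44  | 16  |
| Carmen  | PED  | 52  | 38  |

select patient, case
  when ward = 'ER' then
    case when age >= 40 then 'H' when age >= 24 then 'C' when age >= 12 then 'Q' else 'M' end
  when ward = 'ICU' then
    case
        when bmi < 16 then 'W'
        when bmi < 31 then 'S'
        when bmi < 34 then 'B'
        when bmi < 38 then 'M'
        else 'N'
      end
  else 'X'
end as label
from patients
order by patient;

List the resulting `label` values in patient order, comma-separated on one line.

M, H, X, S, C, B, S, X, X, M

patient=Alice: ward='ICU' → inner[bmi < 38] → M
patient=Bob: ward='ER' → inner[age >= 40] → H
patient=Carmen: ward='PED' → outer ELSE → X
patient=Gus: ward='ICU' → inner[bmi < 31] → S
patient=Jude: ward='ER' → inner[age >= 24] → C
patient=Sven: ward='ICU' → inner[bmi < 34] → B
patient=Tara: ward='ICU' → inner[bmi < 31] → S
patient=Wes: ward='SURG' → outer ELSE → X
patient=Xiu: ward='PED' → outer ELSE → X
patient=Zane: ward='ICU' → inner[bmi < 38] → M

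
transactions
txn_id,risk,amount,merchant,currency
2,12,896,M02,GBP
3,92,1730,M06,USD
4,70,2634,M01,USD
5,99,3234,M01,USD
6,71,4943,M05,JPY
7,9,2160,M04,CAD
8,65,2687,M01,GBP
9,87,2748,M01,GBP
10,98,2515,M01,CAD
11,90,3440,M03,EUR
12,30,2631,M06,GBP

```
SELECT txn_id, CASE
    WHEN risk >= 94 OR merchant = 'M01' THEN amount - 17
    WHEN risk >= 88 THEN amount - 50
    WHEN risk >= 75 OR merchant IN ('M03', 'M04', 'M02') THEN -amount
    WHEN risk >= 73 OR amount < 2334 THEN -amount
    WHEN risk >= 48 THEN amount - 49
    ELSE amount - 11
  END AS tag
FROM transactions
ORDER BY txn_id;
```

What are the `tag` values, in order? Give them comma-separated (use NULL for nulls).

txn_id=2: risk >= 75 OR merchant IN ('M03', 'M04', 'M02') → -896
txn_id=3: risk >= 88 → 1680
txn_id=4: risk >= 94 OR merchant = 'M01' → 2617
txn_id=5: risk >= 94 OR merchant = 'M01' → 3217
txn_id=6: risk >= 48 → 4894
txn_id=7: risk >= 75 OR merchant IN ('M03', 'M04', 'M02') → -2160
txn_id=8: risk >= 94 OR merchant = 'M01' → 2670
txn_id=9: risk >= 94 OR merchant = 'M01' → 2731
txn_id=10: risk >= 94 OR merchant = 'M01' → 2498
txn_id=11: risk >= 88 → 3390
txn_id=12: ELSE → 2620

-896, 1680, 2617, 3217, 4894, -2160, 2670, 2731, 2498, 3390, 2620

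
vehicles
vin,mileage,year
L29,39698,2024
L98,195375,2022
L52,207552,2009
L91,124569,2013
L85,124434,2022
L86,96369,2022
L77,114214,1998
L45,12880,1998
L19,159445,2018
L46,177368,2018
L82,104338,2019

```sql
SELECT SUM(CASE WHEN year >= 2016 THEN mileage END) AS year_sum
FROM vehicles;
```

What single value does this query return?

vin=L29: ✓ → 39698
vin=L98: ✓ → 195375
vin=L52: ✗
vin=L91: ✗
vin=L85: ✓ → 124434
vin=L86: ✓ → 96369
vin=L77: ✗
vin=L45: ✗
vin=L19: ✓ → 159445
vin=L46: ✓ → 177368
vin=L82: ✓ → 104338
year_sum = 39698 + 195375 + 124434 + 96369 + 159445 + 177368 + 104338 = 897027

897027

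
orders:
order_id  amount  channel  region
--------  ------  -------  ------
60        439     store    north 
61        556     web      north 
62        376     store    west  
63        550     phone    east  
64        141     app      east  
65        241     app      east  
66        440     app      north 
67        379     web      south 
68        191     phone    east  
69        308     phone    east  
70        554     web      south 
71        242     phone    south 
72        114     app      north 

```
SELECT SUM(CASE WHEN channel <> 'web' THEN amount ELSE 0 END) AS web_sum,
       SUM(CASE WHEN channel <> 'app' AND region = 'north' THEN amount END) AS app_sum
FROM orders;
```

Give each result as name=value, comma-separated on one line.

[web_sum: channel <> 'web']
order_id=60: ✓ → 439
order_id=61: ✗
order_id=62: ✓ → 376
order_id=63: ✓ → 550
order_id=64: ✓ → 141
order_id=65: ✓ → 241
order_id=66: ✓ → 440
order_id=67: ✗
order_id=68: ✓ → 191
order_id=69: ✓ → 308
order_id=70: ✗
order_id=71: ✓ → 242
order_id=72: ✓ → 114
web_sum = 439 + 376 + 550 + 141 + 241 + 440 + 191 + 308 + 242 + 114 = 3042
—
[app_sum: channel <> 'app' AND region = 'north']
order_id=60: ✓ → 439
order_id=61: ✓ → 556
order_id=62: ✗
order_id=63: ✗
order_id=64: ✗
order_id=65: ✗
order_id=66: ✗
order_id=67: ✗
order_id=68: ✗
order_id=69: ✗
order_id=70: ✗
order_id=71: ✗
order_id=72: ✗
app_sum = 439 + 556 = 995

web_sum=3042, app_sum=995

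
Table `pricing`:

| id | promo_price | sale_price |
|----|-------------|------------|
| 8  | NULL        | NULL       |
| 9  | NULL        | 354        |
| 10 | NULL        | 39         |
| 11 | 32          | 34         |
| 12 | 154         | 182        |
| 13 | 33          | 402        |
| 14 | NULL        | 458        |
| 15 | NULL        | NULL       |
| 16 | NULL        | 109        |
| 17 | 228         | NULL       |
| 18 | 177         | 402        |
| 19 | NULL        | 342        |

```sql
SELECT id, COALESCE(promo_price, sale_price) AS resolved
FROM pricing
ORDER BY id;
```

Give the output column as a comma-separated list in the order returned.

NULL, 354, 39, 32, 154, 33, 458, NULL, 109, 228, 177, 342

id=8: promo_price=NULL, sale_price=NULL (all NULL) → NULL
id=9: promo_price=NULL, sale_price=354 → 354
id=10: promo_price=NULL, sale_price=39 → 39
id=11: promo_price=32 → 32
id=12: promo_price=154 → 154
id=13: promo_price=33 → 33
id=14: promo_price=NULL, sale_price=458 → 458
id=15: promo_price=NULL, sale_price=NULL (all NULL) → NULL
id=16: promo_price=NULL, sale_price=109 → 109
id=17: promo_price=228 → 228
id=18: promo_price=177 → 177
id=19: promo_price=NULL, sale_price=342 → 342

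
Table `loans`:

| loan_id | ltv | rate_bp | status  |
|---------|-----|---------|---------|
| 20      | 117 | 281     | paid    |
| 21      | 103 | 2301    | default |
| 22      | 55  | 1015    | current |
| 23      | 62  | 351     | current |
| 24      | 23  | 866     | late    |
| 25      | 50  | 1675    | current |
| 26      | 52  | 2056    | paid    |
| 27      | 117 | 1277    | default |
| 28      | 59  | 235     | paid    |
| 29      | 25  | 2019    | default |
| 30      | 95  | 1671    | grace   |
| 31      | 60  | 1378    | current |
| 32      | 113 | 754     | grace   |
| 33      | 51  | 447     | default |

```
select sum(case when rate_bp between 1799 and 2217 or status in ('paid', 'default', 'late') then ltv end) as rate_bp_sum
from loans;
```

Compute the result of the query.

loan_id=20: ✓ → 117
loan_id=21: ✓ → 103
loan_id=22: ✗
loan_id=23: ✗
loan_id=24: ✓ → 23
loan_id=25: ✗
loan_id=26: ✓ → 52
loan_id=27: ✓ → 117
loan_id=28: ✓ → 59
loan_id=29: ✓ → 25
loan_id=30: ✗
loan_id=31: ✗
loan_id=32: ✗
loan_id=33: ✓ → 51
rate_bp_sum = 117 + 103 + 23 + 52 + 117 + 59 + 25 + 51 = 547

547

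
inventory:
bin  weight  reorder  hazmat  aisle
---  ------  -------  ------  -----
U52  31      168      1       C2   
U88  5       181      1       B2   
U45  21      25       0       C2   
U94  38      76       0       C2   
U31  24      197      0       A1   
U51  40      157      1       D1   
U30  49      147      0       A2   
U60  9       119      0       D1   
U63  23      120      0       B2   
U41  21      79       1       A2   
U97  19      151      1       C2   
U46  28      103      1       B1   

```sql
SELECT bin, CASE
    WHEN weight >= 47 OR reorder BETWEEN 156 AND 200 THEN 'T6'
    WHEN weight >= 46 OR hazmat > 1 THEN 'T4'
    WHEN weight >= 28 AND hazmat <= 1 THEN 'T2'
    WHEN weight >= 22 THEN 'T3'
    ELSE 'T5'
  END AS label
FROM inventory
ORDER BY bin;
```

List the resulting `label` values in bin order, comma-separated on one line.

T6, T6, T5, T5, T2, T6, T6, T5, T3, T6, T2, T5

bin=U30: weight >= 47 OR reorder BETWEEN 156 AND 200 → T6
bin=U31: weight >= 47 OR reorder BETWEEN 156 AND 200 → T6
bin=U41: ELSE → T5
bin=U45: ELSE → T5
bin=U46: weight >= 28 AND hazmat <= 1 → T2
bin=U51: weight >= 47 OR reorder BETWEEN 156 AND 200 → T6
bin=U52: weight >= 47 OR reorder BETWEEN 156 AND 200 → T6
bin=U60: ELSE → T5
bin=U63: weight >= 22 → T3
bin=U88: weight >= 47 OR reorder BETWEEN 156 AND 200 → T6
bin=U94: weight >= 28 AND hazmat <= 1 → T2
bin=U97: ELSE → T5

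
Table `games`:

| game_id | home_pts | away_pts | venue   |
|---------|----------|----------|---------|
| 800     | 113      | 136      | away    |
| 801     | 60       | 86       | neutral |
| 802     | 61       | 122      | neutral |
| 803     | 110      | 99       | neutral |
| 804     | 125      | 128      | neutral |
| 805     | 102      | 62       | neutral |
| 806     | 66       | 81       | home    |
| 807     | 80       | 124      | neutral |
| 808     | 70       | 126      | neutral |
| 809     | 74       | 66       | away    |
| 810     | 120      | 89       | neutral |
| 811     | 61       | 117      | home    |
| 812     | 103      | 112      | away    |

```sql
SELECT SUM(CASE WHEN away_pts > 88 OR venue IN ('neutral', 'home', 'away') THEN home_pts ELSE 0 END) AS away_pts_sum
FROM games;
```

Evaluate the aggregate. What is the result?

1145

game_id=800: ✓ → 113
game_id=801: ✓ → 60
game_id=802: ✓ → 61
game_id=803: ✓ → 110
game_id=804: ✓ → 125
game_id=805: ✓ → 102
game_id=806: ✓ → 66
game_id=807: ✓ → 80
game_id=808: ✓ → 70
game_id=809: ✓ → 74
game_id=810: ✓ → 120
game_id=811: ✓ → 61
game_id=812: ✓ → 103
away_pts_sum = 113 + 60 + 61 + 110 + 125 + 102 + 66 + 80 + 70 + 74 + 120 + 61 + 103 = 1145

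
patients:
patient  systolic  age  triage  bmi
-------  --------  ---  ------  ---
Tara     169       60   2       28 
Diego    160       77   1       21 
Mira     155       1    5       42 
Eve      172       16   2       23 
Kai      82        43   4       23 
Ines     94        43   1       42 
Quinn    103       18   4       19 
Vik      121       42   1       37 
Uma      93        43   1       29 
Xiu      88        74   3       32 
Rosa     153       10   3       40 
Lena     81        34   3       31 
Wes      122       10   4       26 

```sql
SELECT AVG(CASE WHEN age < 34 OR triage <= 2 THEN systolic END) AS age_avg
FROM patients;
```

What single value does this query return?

patient=Tara: ✓ → 169
patient=Diego: ✓ → 160
patient=Mira: ✓ → 155
patient=Eve: ✓ → 172
patient=Kai: ✗
patient=Ines: ✓ → 94
patient=Quinn: ✓ → 103
patient=Vik: ✓ → 121
patient=Uma: ✓ → 93
patient=Xiu: ✗
patient=Rosa: ✓ → 153
patient=Lena: ✗
patient=Wes: ✓ → 122
age_avg = (169 + 160 + 155 + 172 + 94 + 103 + 121 + 93 + 153 + 122) / 10 = 134.2

134.2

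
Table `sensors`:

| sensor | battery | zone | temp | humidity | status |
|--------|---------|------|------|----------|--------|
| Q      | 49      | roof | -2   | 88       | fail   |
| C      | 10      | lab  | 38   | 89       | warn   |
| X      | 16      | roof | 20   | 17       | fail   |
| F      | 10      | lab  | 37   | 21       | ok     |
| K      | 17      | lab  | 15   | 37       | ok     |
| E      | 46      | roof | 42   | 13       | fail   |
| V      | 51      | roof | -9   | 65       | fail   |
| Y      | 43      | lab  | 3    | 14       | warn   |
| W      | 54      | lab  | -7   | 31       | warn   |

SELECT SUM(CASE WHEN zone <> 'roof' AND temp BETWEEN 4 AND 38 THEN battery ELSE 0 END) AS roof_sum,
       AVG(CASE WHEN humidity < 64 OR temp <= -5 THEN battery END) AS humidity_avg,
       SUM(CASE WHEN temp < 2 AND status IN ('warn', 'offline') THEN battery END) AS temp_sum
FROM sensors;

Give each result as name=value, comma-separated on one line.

roof_sum=37, humidity_avg=33.8571428571, temp_sum=54

[roof_sum: zone <> 'roof' AND temp BETWEEN 4 AND 38]
sensor=Q: ✗
sensor=C: ✓ → 10
sensor=X: ✗
sensor=F: ✓ → 10
sensor=K: ✓ → 17
sensor=E: ✗
sensor=V: ✗
sensor=Y: ✗
sensor=W: ✗
roof_sum = 10 + 10 + 17 = 37
—
[humidity_avg: humidity < 64 OR temp <= -5]
sensor=Q: ✗
sensor=C: ✗
sensor=X: ✓ → 16
sensor=F: ✓ → 10
sensor=K: ✓ → 17
sensor=E: ✓ → 46
sensor=V: ✓ → 51
sensor=Y: ✓ → 43
sensor=W: ✓ → 54
humidity_avg = (16 + 10 + 17 + 46 + 51 + 43 + 54) / 7 = 33.8571428571
—
[temp_sum: temp < 2 AND status IN ('warn', 'offline')]
sensor=Q: ✗
sensor=C: ✗
sensor=X: ✗
sensor=F: ✗
sensor=K: ✗
sensor=E: ✗
sensor=V: ✗
sensor=Y: ✗
sensor=W: ✓ → 54
temp_sum = 54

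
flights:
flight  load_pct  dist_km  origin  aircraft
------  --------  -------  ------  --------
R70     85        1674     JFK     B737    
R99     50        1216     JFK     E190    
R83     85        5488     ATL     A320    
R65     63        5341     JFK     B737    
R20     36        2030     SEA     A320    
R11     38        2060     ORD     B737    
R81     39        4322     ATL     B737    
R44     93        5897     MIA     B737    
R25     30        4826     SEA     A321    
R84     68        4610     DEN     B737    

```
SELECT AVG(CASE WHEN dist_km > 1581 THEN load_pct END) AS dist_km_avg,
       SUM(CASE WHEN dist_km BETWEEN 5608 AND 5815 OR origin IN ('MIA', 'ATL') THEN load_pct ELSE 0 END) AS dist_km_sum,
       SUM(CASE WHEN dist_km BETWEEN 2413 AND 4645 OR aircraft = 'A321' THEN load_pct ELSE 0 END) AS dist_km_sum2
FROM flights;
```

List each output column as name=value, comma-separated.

[dist_km_avg: dist_km > 1581]
flight=R70: ✓ → 85
flight=R99: ✗
flight=R83: ✓ → 85
flight=R65: ✓ → 63
flight=R20: ✓ → 36
flight=R11: ✓ → 38
flight=R81: ✓ → 39
flight=R44: ✓ → 93
flight=R25: ✓ → 30
flight=R84: ✓ → 68
dist_km_avg = (85 + 85 + 63 + 36 + 38 + 39 + 93 + 30 + 68) / 9 = 59.6666666667
—
[dist_km_sum: dist_km BETWEEN 5608 AND 5815 OR origin IN ('MIA', 'ATL')]
flight=R70: ✗
flight=R99: ✗
flight=R83: ✓ → 85
flight=R65: ✗
flight=R20: ✗
flight=R11: ✗
flight=R81: ✓ → 39
flight=R44: ✓ → 93
flight=R25: ✗
flight=R84: ✗
dist_km_sum = 85 + 39 + 93 = 217
—
[dist_km_sum2: dist_km BETWEEN 2413 AND 4645 OR aircraft = 'A321']
flight=R70: ✗
flight=R99: ✗
flight=R83: ✗
flight=R65: ✗
flight=R20: ✗
flight=R11: ✗
flight=R81: ✓ → 39
flight=R44: ✗
flight=R25: ✓ → 30
flight=R84: ✓ → 68
dist_km_sum2 = 39 + 30 + 68 = 137

dist_km_avg=59.6666666667, dist_km_sum=217, dist_km_sum2=137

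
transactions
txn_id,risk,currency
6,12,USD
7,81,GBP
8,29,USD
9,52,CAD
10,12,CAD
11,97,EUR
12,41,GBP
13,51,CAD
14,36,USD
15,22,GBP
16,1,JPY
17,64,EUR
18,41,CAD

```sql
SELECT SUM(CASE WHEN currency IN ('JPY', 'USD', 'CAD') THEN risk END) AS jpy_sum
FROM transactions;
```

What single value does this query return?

txn_id=6: ✓ → 12
txn_id=7: ✗
txn_id=8: ✓ → 29
txn_id=9: ✓ → 52
txn_id=10: ✓ → 12
txn_id=11: ✗
txn_id=12: ✗
txn_id=13: ✓ → 51
txn_id=14: ✓ → 36
txn_id=15: ✗
txn_id=16: ✓ → 1
txn_id=17: ✗
txn_id=18: ✓ → 41
jpy_sum = 12 + 29 + 52 + 12 + 51 + 36 + 1 + 41 = 234

234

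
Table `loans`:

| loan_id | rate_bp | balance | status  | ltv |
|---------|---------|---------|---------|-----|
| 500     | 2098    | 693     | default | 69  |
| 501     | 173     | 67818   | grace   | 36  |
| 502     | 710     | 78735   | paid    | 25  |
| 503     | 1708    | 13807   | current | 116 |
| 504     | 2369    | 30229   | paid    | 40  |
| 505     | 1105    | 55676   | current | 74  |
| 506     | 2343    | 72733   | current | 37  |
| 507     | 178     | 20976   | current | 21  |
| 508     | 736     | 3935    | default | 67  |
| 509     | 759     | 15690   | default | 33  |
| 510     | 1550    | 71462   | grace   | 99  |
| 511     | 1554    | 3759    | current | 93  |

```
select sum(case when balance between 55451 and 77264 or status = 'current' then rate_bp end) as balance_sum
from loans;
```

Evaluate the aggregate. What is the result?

loan_id=500: ✗
loan_id=501: ✓ → 173
loan_id=502: ✗
loan_id=503: ✓ → 1708
loan_id=504: ✗
loan_id=505: ✓ → 1105
loan_id=506: ✓ → 2343
loan_id=507: ✓ → 178
loan_id=508: ✗
loan_id=509: ✗
loan_id=510: ✓ → 1550
loan_id=511: ✓ → 1554
balance_sum = 173 + 1708 + 1105 + 2343 + 178 + 1550 + 1554 = 8611

8611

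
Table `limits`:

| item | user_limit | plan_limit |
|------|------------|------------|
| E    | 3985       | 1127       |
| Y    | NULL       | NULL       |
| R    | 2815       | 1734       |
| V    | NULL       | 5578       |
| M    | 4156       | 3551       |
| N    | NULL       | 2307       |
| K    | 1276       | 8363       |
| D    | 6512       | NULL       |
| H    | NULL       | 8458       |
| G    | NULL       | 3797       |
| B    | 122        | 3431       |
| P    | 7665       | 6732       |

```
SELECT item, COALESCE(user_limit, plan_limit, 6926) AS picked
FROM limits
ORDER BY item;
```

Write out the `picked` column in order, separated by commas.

122, 6512, 3985, 3797, 8458, 1276, 4156, 2307, 7665, 2815, 5578, 6926

item=B: user_limit=122 → 122
item=D: user_limit=6512 → 6512
item=E: user_limit=3985 → 3985
item=G: user_limit=NULL, plan_limit=3797 → 3797
item=H: user_limit=NULL, plan_limit=8458 → 8458
item=K: user_limit=1276 → 1276
item=M: user_limit=4156 → 4156
item=N: user_limit=NULL, plan_limit=2307 → 2307
item=P: user_limit=7665 → 7665
item=R: user_limit=2815 → 2815
item=V: user_limit=NULL, plan_limit=5578 → 5578
item=Y: user_limit=NULL, plan_limit=NULL, → literal 6926 → 6926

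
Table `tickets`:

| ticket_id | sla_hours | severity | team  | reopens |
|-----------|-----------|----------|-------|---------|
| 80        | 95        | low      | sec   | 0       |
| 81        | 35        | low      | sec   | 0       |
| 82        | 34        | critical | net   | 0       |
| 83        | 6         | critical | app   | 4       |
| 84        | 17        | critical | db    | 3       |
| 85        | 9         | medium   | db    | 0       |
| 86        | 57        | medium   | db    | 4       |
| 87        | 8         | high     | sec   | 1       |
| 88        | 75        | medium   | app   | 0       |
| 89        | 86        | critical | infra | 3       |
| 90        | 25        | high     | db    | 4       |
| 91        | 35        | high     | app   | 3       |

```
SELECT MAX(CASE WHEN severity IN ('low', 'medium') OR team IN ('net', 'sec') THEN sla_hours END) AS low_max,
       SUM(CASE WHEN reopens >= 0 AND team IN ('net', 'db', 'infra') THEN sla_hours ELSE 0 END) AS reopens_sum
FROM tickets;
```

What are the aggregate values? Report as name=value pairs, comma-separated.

low_max=95, reopens_sum=228

[low_max: severity IN ('low', 'medium') OR team IN ('net', 'sec')]
ticket_id=80: ✓ → 95
ticket_id=81: ✓ → 35
ticket_id=82: ✓ → 34
ticket_id=83: ✗
ticket_id=84: ✗
ticket_id=85: ✓ → 9
ticket_id=86: ✓ → 57
ticket_id=87: ✓ → 8
ticket_id=88: ✓ → 75
ticket_id=89: ✗
ticket_id=90: ✗
ticket_id=91: ✗
low_max = MAX(95, 35, 34, 9, 57, 8, 75) = 95
—
[reopens_sum: reopens >= 0 AND team IN ('net', 'db', 'infra')]
ticket_id=80: ✗
ticket_id=81: ✗
ticket_id=82: ✓ → 34
ticket_id=83: ✗
ticket_id=84: ✓ → 17
ticket_id=85: ✓ → 9
ticket_id=86: ✓ → 57
ticket_id=87: ✗
ticket_id=88: ✗
ticket_id=89: ✓ → 86
ticket_id=90: ✓ → 25
ticket_id=91: ✗
reopens_sum = 34 + 17 + 9 + 57 + 86 + 25 = 228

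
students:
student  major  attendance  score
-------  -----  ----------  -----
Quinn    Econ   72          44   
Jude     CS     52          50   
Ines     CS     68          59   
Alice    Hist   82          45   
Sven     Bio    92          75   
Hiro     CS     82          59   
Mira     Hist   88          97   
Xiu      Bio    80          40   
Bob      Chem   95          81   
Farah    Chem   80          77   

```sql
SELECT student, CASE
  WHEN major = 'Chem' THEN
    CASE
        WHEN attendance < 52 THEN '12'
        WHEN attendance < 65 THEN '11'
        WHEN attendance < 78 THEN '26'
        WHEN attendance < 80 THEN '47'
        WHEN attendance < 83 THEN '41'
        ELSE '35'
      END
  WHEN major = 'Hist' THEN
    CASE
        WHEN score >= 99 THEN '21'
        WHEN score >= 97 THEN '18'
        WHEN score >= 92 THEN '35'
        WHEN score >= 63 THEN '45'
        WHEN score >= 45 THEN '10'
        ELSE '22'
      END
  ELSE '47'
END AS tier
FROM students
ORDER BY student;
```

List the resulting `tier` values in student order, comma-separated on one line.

10, 35, 41, 47, 47, 47, 18, 47, 47, 47

student=Alice: major='Hist' → inner[score >= 45] → 10
student=Bob: major='Chem' → inner[ELSE] → 35
student=Farah: major='Chem' → inner[attendance < 83] → 41
student=Hiro: major='CS' → outer ELSE → 47
student=Ines: major='CS' → outer ELSE → 47
student=Jude: major='CS' → outer ELSE → 47
student=Mira: major='Hist' → inner[score >= 97] → 18
student=Quinn: major='Econ' → outer ELSE → 47
student=Sven: major='Bio' → outer ELSE → 47
student=Xiu: major='Bio' → outer ELSE → 47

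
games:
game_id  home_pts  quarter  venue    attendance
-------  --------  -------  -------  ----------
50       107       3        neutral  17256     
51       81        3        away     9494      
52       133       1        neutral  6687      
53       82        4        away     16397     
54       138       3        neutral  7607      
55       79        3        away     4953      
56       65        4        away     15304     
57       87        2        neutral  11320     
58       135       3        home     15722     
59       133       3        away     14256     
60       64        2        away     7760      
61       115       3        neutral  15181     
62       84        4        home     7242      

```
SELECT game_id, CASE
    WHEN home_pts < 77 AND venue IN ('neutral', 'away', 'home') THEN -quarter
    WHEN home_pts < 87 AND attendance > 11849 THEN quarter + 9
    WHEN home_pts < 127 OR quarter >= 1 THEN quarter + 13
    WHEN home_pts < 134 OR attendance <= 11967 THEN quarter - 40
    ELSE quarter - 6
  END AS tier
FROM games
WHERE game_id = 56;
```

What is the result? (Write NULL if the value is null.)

game_id = 56: home_pts=65, quarter=4, venue=away, attendance=15304.
home_pts < 77 AND venue IN ('neutral', 'away', 'home') → true → -4

-4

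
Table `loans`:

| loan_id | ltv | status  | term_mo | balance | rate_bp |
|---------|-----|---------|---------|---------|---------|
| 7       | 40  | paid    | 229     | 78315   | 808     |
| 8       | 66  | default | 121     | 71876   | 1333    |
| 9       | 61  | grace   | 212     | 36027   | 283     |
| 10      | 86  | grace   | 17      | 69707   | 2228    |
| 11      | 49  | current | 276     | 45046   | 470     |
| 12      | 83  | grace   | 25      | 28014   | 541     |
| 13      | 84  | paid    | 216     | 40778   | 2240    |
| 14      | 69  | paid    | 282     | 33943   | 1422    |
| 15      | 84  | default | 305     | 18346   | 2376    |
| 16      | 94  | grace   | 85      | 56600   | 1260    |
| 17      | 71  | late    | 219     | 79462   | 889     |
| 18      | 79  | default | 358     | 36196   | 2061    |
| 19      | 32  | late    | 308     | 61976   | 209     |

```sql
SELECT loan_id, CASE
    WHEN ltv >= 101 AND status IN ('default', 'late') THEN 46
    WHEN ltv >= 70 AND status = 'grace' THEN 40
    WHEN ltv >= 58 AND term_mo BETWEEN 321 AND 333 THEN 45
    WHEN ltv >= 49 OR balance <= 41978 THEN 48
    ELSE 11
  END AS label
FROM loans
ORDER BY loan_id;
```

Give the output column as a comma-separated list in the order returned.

loan_id=7: ELSE → 11
loan_id=8: ltv >= 49 OR balance <= 41978 → 48
loan_id=9: ltv >= 49 OR balance <= 41978 → 48
loan_id=10: ltv >= 70 AND status = 'grace' → 40
loan_id=11: ltv >= 49 OR balance <= 41978 → 48
loan_id=12: ltv >= 70 AND status = 'grace' → 40
loan_id=13: ltv >= 49 OR balance <= 41978 → 48
loan_id=14: ltv >= 49 OR balance <= 41978 → 48
loan_id=15: ltv >= 49 OR balance <= 41978 → 48
loan_id=16: ltv >= 70 AND status = 'grace' → 40
loan_id=17: ltv >= 49 OR balance <= 41978 → 48
loan_id=18: ltv >= 49 OR balance <= 41978 → 48
loan_id=19: ELSE → 11

11, 48, 48, 40, 48, 40, 48, 48, 48, 40, 48, 48, 11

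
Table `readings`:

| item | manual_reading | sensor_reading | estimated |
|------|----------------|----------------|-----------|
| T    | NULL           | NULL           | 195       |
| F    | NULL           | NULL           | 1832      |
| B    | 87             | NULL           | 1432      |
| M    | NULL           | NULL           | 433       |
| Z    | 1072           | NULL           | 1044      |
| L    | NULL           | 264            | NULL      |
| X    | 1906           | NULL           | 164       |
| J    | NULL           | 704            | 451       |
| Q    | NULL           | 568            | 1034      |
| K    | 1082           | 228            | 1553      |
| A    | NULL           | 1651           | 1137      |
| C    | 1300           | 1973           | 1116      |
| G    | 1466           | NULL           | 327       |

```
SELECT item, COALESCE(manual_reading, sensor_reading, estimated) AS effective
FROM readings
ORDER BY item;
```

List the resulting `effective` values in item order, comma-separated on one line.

item=A: manual_reading=NULL, sensor_reading=1651 → 1651
item=B: manual_reading=87 → 87
item=C: manual_reading=1300 → 1300
item=F: manual_reading=NULL, sensor_reading=NULL, estimated=1832 → 1832
item=G: manual_reading=1466 → 1466
item=J: manual_reading=NULL, sensor_reading=704 → 704
item=K: manual_reading=1082 → 1082
item=L: manual_reading=NULL, sensor_reading=264 → 264
item=M: manual_reading=NULL, sensor_reading=NULL, estimated=433 → 433
item=Q: manual_reading=NULL, sensor_reading=568 → 568
item=T: manual_reading=NULL, sensor_reading=NULL, estimated=195 → 195
item=X: manual_reading=1906 → 1906
item=Z: manual_reading=1072 → 1072

1651, 87, 1300, 1832, 1466, 704, 1082, 264, 433, 568, 195, 1906, 1072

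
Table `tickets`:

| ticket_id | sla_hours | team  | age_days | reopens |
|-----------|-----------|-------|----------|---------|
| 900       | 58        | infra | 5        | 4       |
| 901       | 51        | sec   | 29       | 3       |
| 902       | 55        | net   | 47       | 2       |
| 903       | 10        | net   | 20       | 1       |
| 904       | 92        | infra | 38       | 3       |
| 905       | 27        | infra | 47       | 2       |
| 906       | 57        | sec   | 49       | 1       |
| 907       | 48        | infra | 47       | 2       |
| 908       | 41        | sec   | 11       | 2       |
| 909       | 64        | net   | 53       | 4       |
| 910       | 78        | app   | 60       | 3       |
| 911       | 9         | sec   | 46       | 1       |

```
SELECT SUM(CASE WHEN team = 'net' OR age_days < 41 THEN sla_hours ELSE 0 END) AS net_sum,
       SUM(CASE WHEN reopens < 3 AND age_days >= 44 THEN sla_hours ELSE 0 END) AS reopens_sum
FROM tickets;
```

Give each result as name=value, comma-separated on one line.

[net_sum: team = 'net' OR age_days < 41]
ticket_id=900: ✓ → 58
ticket_id=901: ✓ → 51
ticket_id=902: ✓ → 55
ticket_id=903: ✓ → 10
ticket_id=904: ✓ → 92
ticket_id=905: ✗
ticket_id=906: ✗
ticket_id=907: ✗
ticket_id=908: ✓ → 41
ticket_id=909: ✓ → 64
ticket_id=910: ✗
ticket_id=911: ✗
net_sum = 58 + 51 + 55 + 10 + 92 + 41 + 64 = 371
—
[reopens_sum: reopens < 3 AND age_days >= 44]
ticket_id=900: ✗
ticket_id=901: ✗
ticket_id=902: ✓ → 55
ticket_id=903: ✗
ticket_id=904: ✗
ticket_id=905: ✓ → 27
ticket_id=906: ✓ → 57
ticket_id=907: ✓ → 48
ticket_id=908: ✗
ticket_id=909: ✗
ticket_id=910: ✗
ticket_id=911: ✓ → 9
reopens_sum = 55 + 27 + 57 + 48 + 9 = 196

net_sum=371, reopens_sum=196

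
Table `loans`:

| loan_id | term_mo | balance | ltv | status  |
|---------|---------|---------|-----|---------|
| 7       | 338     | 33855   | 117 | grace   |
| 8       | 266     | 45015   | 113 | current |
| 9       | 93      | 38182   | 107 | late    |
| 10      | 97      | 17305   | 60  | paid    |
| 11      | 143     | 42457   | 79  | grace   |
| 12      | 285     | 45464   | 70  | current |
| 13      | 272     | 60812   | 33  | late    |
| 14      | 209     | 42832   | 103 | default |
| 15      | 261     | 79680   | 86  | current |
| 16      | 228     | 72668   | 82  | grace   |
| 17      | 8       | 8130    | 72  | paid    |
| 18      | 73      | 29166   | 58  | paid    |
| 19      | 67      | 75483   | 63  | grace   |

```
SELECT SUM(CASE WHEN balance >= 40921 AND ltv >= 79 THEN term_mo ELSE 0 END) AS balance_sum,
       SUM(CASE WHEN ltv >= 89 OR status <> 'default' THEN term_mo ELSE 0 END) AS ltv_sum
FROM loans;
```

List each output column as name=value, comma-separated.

balance_sum=1107, ltv_sum=2340

[balance_sum: balance >= 40921 AND ltv >= 79]
loan_id=7: ✗
loan_id=8: ✓ → 266
loan_id=9: ✗
loan_id=10: ✗
loan_id=11: ✓ → 143
loan_id=12: ✗
loan_id=13: ✗
loan_id=14: ✓ → 209
loan_id=15: ✓ → 261
loan_id=16: ✓ → 228
loan_id=17: ✗
loan_id=18: ✗
loan_id=19: ✗
balance_sum = 266 + 143 + 209 + 261 + 228 = 1107
—
[ltv_sum: ltv >= 89 OR status <> 'default']
loan_id=7: ✓ → 338
loan_id=8: ✓ → 266
loan_id=9: ✓ → 93
loan_id=10: ✓ → 97
loan_id=11: ✓ → 143
loan_id=12: ✓ → 285
loan_id=13: ✓ → 272
loan_id=14: ✓ → 209
loan_id=15: ✓ → 261
loan_id=16: ✓ → 228
loan_id=17: ✓ → 8
loan_id=18: ✓ → 73
loan_id=19: ✓ → 67
ltv_sum = 338 + 266 + 93 + 97 + 143 + 285 + 272 + 209 + 261 + 228 + 8 + 73 + 67 = 2340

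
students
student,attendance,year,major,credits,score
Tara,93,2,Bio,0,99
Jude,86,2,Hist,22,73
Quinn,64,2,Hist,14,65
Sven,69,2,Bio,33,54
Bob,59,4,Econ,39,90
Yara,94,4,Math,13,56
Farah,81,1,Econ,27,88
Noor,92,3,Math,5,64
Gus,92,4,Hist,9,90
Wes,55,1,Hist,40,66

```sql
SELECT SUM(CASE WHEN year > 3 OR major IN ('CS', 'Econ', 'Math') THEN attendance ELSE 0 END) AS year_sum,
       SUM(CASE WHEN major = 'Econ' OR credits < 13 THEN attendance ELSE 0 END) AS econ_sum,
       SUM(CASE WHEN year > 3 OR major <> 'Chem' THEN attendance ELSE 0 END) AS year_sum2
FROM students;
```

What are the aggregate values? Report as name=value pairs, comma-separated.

year_sum=418, econ_sum=417, year_sum2=785

[year_sum: year > 3 OR major IN ('CS', 'Econ', 'Math')]
student=Tara: ✗
student=Jude: ✗
student=Quinn: ✗
student=Sven: ✗
student=Bob: ✓ → 59
student=Yara: ✓ → 94
student=Farah: ✓ → 81
student=Noor: ✓ → 92
student=Gus: ✓ → 92
student=Wes: ✗
year_sum = 59 + 94 + 81 + 92 + 92 = 418
—
[econ_sum: major = 'Econ' OR credits < 13]
student=Tara: ✓ → 93
student=Jude: ✗
student=Quinn: ✗
student=Sven: ✗
student=Bob: ✓ → 59
student=Yara: ✗
student=Farah: ✓ → 81
student=Noor: ✓ → 92
student=Gus: ✓ → 92
student=Wes: ✗
econ_sum = 93 + 59 + 81 + 92 + 92 = 417
—
[year_sum2: year > 3 OR major <> 'Chem']
student=Tara: ✓ → 93
student=Jude: ✓ → 86
student=Quinn: ✓ → 64
student=Sven: ✓ → 69
student=Bob: ✓ → 59
student=Yara: ✓ → 94
student=Farah: ✓ → 81
student=Noor: ✓ → 92
student=Gus: ✓ → 92
student=Wes: ✓ → 55
year_sum2 = 93 + 86 + 64 + 69 + 59 + 94 + 81 + 92 + 92 + 55 = 785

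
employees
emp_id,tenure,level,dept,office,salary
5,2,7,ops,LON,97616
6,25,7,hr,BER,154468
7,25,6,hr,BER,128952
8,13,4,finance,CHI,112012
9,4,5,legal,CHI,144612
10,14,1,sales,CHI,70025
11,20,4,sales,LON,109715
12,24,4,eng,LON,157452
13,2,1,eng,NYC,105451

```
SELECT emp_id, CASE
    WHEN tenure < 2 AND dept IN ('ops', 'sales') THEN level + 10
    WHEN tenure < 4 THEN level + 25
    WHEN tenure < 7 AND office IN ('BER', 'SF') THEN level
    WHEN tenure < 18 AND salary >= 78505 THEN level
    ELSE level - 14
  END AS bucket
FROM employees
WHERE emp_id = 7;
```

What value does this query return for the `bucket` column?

-8

emp_id = 7: tenure=25, level=6, dept=hr, office=BER, salary=128952.
tenure < 2 AND dept IN ('ops', 'sales') → false
tenure < 4 → false
tenure < 7 AND office IN ('BER', 'SF') → false
tenure < 18 AND salary >= 78505 → false
No prior WHEN matched → ELSE → -8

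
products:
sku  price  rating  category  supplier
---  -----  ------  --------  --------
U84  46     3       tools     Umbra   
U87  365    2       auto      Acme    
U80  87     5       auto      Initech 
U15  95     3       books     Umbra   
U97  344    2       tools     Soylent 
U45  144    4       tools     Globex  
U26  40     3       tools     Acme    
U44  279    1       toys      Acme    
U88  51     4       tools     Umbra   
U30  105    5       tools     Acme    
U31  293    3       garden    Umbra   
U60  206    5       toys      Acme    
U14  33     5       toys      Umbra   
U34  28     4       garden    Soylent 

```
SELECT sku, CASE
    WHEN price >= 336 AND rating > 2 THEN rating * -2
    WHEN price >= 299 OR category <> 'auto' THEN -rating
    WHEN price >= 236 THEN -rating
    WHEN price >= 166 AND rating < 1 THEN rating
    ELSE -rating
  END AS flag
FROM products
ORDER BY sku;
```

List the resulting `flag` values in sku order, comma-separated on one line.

sku=U14: price >= 299 OR category <> 'auto' → -5
sku=U15: price >= 299 OR category <> 'auto' → -3
sku=U26: price >= 299 OR category <> 'auto' → -3
sku=U30: price >= 299 OR category <> 'auto' → -5
sku=U31: price >= 299 OR category <> 'auto' → -3
sku=U34: price >= 299 OR category <> 'auto' → -4
sku=U44: price >= 299 OR category <> 'auto' → -1
sku=U45: price >= 299 OR category <> 'auto' → -4
sku=U60: price >= 299 OR category <> 'auto' → -5
sku=U80: ELSE → -5
sku=U84: price >= 299 OR category <> 'auto' → -3
sku=U87: price >= 299 OR category <> 'auto' → -2
sku=U88: price >= 299 OR category <> 'auto' → -4
sku=U97: price >= 299 OR category <> 'auto' → -2

-5, -3, -3, -5, -3, -4, -1, -4, -5, -5, -3, -2, -4, -2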